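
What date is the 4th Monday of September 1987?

September 28, 1987

The first Monday of September 1987 is September 7.
The 4th Monday is 3 weeks later: 7 + 21 = 28.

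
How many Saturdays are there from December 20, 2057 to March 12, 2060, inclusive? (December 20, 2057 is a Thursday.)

December 20, 2057 is a Thursday; the first Saturday on or after it is December 22, 2057 (2 days later).
From December 22, 2057 to March 12, 2060: 9 + 365 + 365 + 72 = 811 days (rest of 2057, 2058, 2059, to March 12, 2060 in 2060).
811 ÷ 7 = 115 full weeks with remainder 6, so 115 more Saturdays after the first → 116.

116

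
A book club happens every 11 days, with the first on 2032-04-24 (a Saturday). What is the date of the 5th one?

The 5th occurrence is 4 intervals after the first: 4 × 11 = 44 days after 2032-04-24.
April has 30 days — 6 days to the end of April leaves 38.
May has 31 days (7 left).
7 days into June → 2032-06-07.

2032-06-07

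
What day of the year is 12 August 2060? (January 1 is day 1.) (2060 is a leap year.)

Days in months before August: 31 + 29 + 31 + 30 + 31 + 30 + 31 = 213.
Plus 12 days into August → day 225.

225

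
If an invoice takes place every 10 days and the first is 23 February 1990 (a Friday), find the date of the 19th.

22 August 1990

The 19th occurrence is 18 intervals after the first: 18 × 10 = 180 days after 23 February 1990.
February has 28 days — 5 days to the end of February leaves 175.
March has 31 days (144 left).
April has 30 days (114 left).
May has 31 days (83 left).
June has 30 days (53 left).
July has 31 days (22 left).
22 days into August → 22 August 1990.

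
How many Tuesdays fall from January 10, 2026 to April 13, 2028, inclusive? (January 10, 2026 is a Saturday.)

118

January 10, 2026 is a Saturday; the first Tuesday on or after it is January 13, 2026 (3 days later).
From January 13, 2026 to April 13, 2028: 352 + 365 + 104 = 821 days (rest of 2026, 2027, to April 13, 2028 in 2028).
821 ÷ 7 = 117 full weeks with remainder 2, so 117 more Tuesdays after the first → 118.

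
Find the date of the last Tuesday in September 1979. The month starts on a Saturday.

25 September 1979

September 1979 begins on a Saturday, so the first Tuesday is September 4 (3 days later).
September 1979 has 30 days. Adding weeks: 4, 11, 18, 25 — the last one ≤ 30 is the 25th.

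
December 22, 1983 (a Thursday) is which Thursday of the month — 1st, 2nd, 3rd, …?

4th

Day 22 falls in week ⌈22/7⌉ of the month.
Days 1–7 hold the 1st Thursday, 8–14 the 2nd, 15–21 the 3rd, 22–28 the 4th, 29–31 the 5th.
22 is in the range for the 4th.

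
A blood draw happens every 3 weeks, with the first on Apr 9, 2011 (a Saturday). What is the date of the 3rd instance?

The 3rd occurrence is 2 intervals after the first: 2 × 21 = 42 days after Apr 9, 2011.
Apr has 30 days — 21 days to the end of Apr leaves 21.
21 days into May → May 21, 2011.

May 21, 2011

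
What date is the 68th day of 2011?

Jan has 31 days (68 − 31 = 37 remain).
Feb has 28 days (37 − 28 = 9 remain).
9 into Mar → Mar 9.

Mar 9, 2011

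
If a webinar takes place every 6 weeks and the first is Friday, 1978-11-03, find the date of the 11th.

The 11th occurrence is 10 intervals after the first: 10 × 42 = 420 days after 1978-11-03.
November has 30 days — 27 days to the end of November leaves 393.
December has 31 days (362 left).
January has 31 days (331 left).
February has 28 days (303 left).
March has 31 days (272 left).
April has 30 days (242 left).
May has 31 days (211 left).
June has 30 days (181 left).
July has 31 days (150 left).
August has 31 days (119 left).
September has 30 days (89 left).
October has 31 days (58 left).
November has 30 days (28 left).
28 days into December → 1979-12-28.

1979-12-28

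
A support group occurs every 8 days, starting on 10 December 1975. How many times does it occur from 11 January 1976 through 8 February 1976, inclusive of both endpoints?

Occurrences land 8·i days after 10 December 1975 for i = 0, 1, 2, …
11 January 1976 is 32 days after the start; 32 ÷ 8 = 4 remainder 0. First occurrence in the window: #5 on 11 January 1976 (4×8 = 32 days in).
8 February 1976 is 60 days after the start; 60 ÷ 8 = 7 remainder 4. Last occurrence in the window: #8 on 4 February 1976.
Occurrences #5 through #8: 4 in total.

4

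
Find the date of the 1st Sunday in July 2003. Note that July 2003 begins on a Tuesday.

July 2003 begins on a Tuesday, so the first Sunday is July 6 (5 days later).

July 6, 2003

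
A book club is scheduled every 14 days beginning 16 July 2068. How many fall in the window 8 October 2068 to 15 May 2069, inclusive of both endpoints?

16

Occurrences land 14·i days after 16 July 2068 for i = 0, 1, 2, …
8 October 2068 is 84 days after the start; 84 ÷ 14 = 6 remainder 0. First occurrence in the window: #7 on 8 October 2068 (6×14 = 84 days in).
15 May 2069 is 303 days after the start; 303 ÷ 14 = 21 remainder 9. Last occurrence in the window: #22 on 6 May 2069.
Occurrences #7 through #22: 16 in total.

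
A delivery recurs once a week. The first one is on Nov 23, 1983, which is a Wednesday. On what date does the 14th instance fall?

The 14th occurrence is 13 intervals after the first: 13 × 7 = 91 days after Nov 23, 1983.
Nov has 30 days — 7 days to the end of Nov leaves 84.
Dec has 31 days (53 left).
Jan has 31 days (22 left).
22 days into Feb → Feb 22, 1984.

Feb 22, 1984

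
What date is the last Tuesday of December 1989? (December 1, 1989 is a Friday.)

1989-12-26

December 1989 begins on a Friday, so the first Tuesday is December 5 (4 days later).
December 1989 has 31 days. Adding weeks: 5, 12, 19, 26 — the last one ≤ 31 is the 26th.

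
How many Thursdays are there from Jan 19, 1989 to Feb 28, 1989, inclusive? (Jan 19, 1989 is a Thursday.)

6

Jan 19, 1989 is a Thursday; the first Thursday on or after it is Jan 19, 1989.
From Jan 19, 1989 to Feb 28, 1989: 12 + 28 = 40 days (rest of Jan, Feb).
40 ÷ 7 = 5 full weeks with remainder 5, so 5 more Thursdays after the first → 6.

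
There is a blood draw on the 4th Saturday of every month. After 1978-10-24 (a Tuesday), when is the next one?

1978-10-28

October 1978 starts on a Sunday; its first Saturday is the 7th, so the 4th Saturday is the 28th — 1978-10-28.
1978-10-28 is after 1978-10-24, so that is the next one.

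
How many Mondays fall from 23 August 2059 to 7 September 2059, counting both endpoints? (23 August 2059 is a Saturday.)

2

23 August 2059 is a Saturday; the first Monday on or after it is 25 August 2059 (2 days later).
From 25 August 2059 to 7 September 2059: 6 + 7 = 13 days (rest of August, September).
13 ÷ 7 = 1 full weeks with remainder 6, so 1 more Mondays after the first → 2.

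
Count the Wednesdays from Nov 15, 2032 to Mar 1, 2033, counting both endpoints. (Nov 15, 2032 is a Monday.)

Nov 15, 2032 is a Monday; the first Wednesday on or after it is Nov 17, 2032 (2 days later).
From Nov 17, 2032 to Mar 1, 2033: 13 + 31 + 31 + 28 + 1 = 104 days (rest of Nov, Dec, Jan, Feb, Mar).
104 ÷ 7 = 14 full weeks with remainder 6, so 14 more Wednesdays after the first → 15.

15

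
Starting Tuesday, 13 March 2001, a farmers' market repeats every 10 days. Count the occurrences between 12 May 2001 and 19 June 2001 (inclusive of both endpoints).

4

Occurrences land 10·i days after 13 March 2001 for i = 0, 1, 2, …
12 May 2001 is 60 days after the start; 60 ÷ 10 = 6 remainder 0. First occurrence in the window: #7 on 12 May 2001 (6×10 = 60 days in).
19 June 2001 is 98 days after the start; 98 ÷ 10 = 9 remainder 8. Last occurrence in the window: #10 on 11 June 2001.
Occurrences #7 through #10: 4 in total.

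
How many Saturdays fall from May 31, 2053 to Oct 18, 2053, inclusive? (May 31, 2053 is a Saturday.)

May 31, 2053 is a Saturday; the first Saturday on or after it is May 31, 2053.
From May 31, 2053 to Oct 18, 2053: 0 + 30 + 31 + 31 + 30 + 18 = 140 days (rest of May, Jun, Jul, Aug, Sep, Oct).
140 ÷ 7 = 20 full weeks with remainder 0, so 20 more Saturdays after the first → 21.

21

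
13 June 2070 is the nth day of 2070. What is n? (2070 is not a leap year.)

164

Days in months before June: 31 + 28 + 31 + 30 + 31 = 151.
Plus 13 days into June → day 164.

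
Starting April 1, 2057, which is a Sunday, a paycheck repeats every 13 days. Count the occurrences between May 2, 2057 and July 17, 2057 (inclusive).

6

Occurrences land 13·i days after April 1, 2057 for i = 0, 1, 2, …
May 2, 2057 is 31 days after the start; 31 ÷ 13 = 2 remainder 5; since the remainder is 5, round up to i = 3. First occurrence in the window: #4 on May 10, 2057 (3×13 = 39 days in).
July 17, 2057 is 107 days after the start; 107 ÷ 13 = 8 remainder 3. Last occurrence in the window: #9 on July 14, 2057.
Occurrences #4 through #9: 6 in total.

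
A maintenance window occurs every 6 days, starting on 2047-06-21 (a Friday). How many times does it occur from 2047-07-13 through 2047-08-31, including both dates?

8

Occurrences land 6·i days after 2047-06-21 for i = 0, 1, 2, …
2047-07-13 is 22 days after the start; 22 ÷ 6 = 3 remainder 4; since the remainder is 4, round up to i = 4. First occurrence in the window: #5 on 2047-07-15 (4×6 = 24 days in).
2047-08-31 is 71 days after the start; 71 ÷ 6 = 11 remainder 5. Last occurrence in the window: #12 on 2047-08-26.
Occurrences #5 through #12: 8 in total.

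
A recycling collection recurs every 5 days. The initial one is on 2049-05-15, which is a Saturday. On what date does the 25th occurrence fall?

The 25th occurrence is 24 intervals after the first: 24 × 5 = 120 days after 2049-05-15.
May has 31 days — 16 days to the end of May leaves 104.
June has 30 days (74 left).
July has 31 days (43 left).
August has 31 days (12 left).
12 days into September → 2049-09-12.

2049-09-12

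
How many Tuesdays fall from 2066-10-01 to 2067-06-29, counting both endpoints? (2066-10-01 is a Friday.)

2066-10-01 is a Friday; the first Tuesday on or after it is 2066-10-05 (4 days later).
From 2066-10-05 to 2067-06-29: 26 + 30 + 31 + 31 + 28 + 31 + 30 + 31 + 29 = 267 days (rest of October, November, December, January, February, March, April, May, June).
267 ÷ 7 = 38 full weeks with remainder 1, so 38 more Tuesdays after the first → 39.

39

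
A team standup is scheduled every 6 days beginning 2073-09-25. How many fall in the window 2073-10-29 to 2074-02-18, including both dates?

19

Occurrences land 6·i days after 2073-09-25 for i = 0, 1, 2, …
2073-10-29 is 34 days after the start; 34 ÷ 6 = 5 remainder 4; since the remainder is 4, round up to i = 6. First occurrence in the window: #7 on 2073-10-31 (6×6 = 36 days in).
2074-02-18 is 146 days after the start; 146 ÷ 6 = 24 remainder 2. Last occurrence in the window: #25 on 2074-02-16.
Occurrences #7 through #25: 19 in total.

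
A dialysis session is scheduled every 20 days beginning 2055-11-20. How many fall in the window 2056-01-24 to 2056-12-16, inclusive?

Occurrences land 20·i days after 2055-11-20 for i = 0, 1, 2, …
2056-01-24 is 65 days after the start; 65 ÷ 20 = 3 remainder 5; since the remainder is 5, round up to i = 4. First occurrence in the window: #5 on 2056-02-08 (4×20 = 80 days in).
2056-12-16 is 392 days after the start; 392 ÷ 20 = 19 remainder 12. Last occurrence in the window: #20 on 2056-12-04.
Occurrences #5 through #20: 16 in total.

16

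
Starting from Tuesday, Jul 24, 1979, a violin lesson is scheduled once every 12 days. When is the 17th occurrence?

The 17th occurrence is 16 intervals after the first: 16 × 12 = 192 days after Jul 24, 1979.
Jul has 31 days — 7 days to the end of Jul leaves 185.
Aug has 31 days (154 left).
Sep has 30 days (124 left).
Oct has 31 days (93 left).
Nov has 30 days (63 left).
Dec has 31 days (32 left).
Jan has 31 days (1 left).
1 day into Feb → Feb 1, 1980.

Feb 1, 1980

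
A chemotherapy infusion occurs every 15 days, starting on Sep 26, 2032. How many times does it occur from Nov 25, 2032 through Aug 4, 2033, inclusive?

Occurrences land 15·i days after Sep 26, 2032 for i = 0, 1, 2, …
Nov 25, 2032 is 60 days after the start; 60 ÷ 15 = 4 remainder 0. First occurrence in the window: #5 on Nov 25, 2032 (4×15 = 60 days in).
Aug 4, 2033 is 312 days after the start; 312 ÷ 15 = 20 remainder 12. Last occurrence in the window: #21 on Jul 23, 2033.
Occurrences #5 through #21: 17 in total.

17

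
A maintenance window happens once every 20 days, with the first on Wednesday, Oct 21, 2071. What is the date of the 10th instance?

The 10th occurrence is 9 intervals after the first: 9 × 20 = 180 days after Oct 21, 2071.
Oct has 31 days — 10 days to the end of Oct leaves 170.
Nov has 30 days (140 left).
Dec has 31 days (109 left).
Jan has 31 days (78 left).
Feb has 29 days (49 left).
Mar has 31 days (18 left).
18 days into Apr → Apr 18, 2072.

Apr 18, 2072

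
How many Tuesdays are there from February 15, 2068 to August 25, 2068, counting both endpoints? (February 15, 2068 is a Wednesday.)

27

February 15, 2068 is a Wednesday; the first Tuesday on or after it is February 21, 2068 (6 days later).
From February 21, 2068 to August 25, 2068: 8 + 31 + 30 + 31 + 30 + 31 + 25 = 186 days (rest of February, March, April, May, June, July, August).
186 ÷ 7 = 26 full weeks with remainder 4, so 26 more Tuesdays after the first → 27.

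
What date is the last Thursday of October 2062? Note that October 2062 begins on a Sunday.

October 26, 2062

October 2062 begins on a Sunday, so the first Thursday is October 5 (4 days later).
October 2062 has 31 days. Adding weeks: 5, 12, 19, 26 — the last one ≤ 31 is the 26th.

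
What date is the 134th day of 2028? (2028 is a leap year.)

2028-05-13

January has 31 days (134 − 31 = 103 remain).
February has 29 days (103 − 29 = 74 remain).
March has 31 days (74 − 31 = 43 remain).
April has 30 days (43 − 30 = 13 remain).
13 into May → May 13.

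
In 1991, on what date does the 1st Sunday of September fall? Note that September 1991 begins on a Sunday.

September 1991 begins on a Sunday, so the first Sunday is September 1.

1 September 1991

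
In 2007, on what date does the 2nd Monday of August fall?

2007-08-13

The first Monday of August 2007 is August 6.
The 2nd Monday is 1 weeks later: 6 + 7 = 13.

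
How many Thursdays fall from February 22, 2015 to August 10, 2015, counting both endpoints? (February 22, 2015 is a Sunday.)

24

February 22, 2015 is a Sunday; the first Thursday on or after it is February 26, 2015 (4 days later).
From February 26, 2015 to August 10, 2015: 2 + 31 + 30 + 31 + 30 + 31 + 10 = 165 days (rest of February, March, April, May, June, July, August).
165 ÷ 7 = 23 full weeks with remainder 4, so 23 more Thursdays after the first → 24.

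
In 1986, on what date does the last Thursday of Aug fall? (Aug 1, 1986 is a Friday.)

Aug 28, 1986

Aug 1986 begins on a Friday, so the first Thursday is Aug 7 (6 days later).
Aug 1986 has 31 days. Adding weeks: 7, 14, 21, 28 — the last one ≤ 31 is the 28th.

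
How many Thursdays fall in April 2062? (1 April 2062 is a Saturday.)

1 April 2062 is a Saturday; the first Thursday on or after it is 6 April 2062 (5 days later).
From 6 April 2062 to 30 April 2062 is 30 − 6 = 24 days.
24 ÷ 7 = 3 full weeks with remainder 3, so 3 more Thursdays after the first → 4.

4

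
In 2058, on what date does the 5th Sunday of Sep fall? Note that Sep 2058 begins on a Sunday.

Sep 29, 2058

Sep 2058 begins on a Sunday, so the first Sunday is Sep 1.
The 5th Sunday is 4 weeks later: 1 + 28 = 29.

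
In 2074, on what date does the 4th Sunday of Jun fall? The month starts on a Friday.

Jun 2074 begins on a Friday, so the first Sunday is Jun 3 (2 days later).
The 4th Sunday is 3 weeks later: 3 + 21 = 24.

Jun 24, 2074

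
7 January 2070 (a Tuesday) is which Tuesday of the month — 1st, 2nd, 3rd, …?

Day 7 falls in week ⌈7/7⌉ of the month.
Days 1–7 hold the 1st Tuesday, 8–14 the 2nd, 15–21 the 3rd, 22–28 the 4th, 29–31 the 5th.
7 is in the range for the 1st.

1st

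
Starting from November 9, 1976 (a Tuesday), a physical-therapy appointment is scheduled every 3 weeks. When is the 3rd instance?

December 21, 1976

The 3rd occurrence is 2 intervals after the first: 2 × 21 = 42 days after November 9, 1976.
November has 30 days — 21 days to the end of November leaves 21.
21 days into December → December 21, 1976.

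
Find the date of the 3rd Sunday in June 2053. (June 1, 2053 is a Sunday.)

June 2053 begins on a Sunday, so the first Sunday is June 1.
The 3rd Sunday is 2 weeks later: 1 + 14 = 15.

June 15, 2053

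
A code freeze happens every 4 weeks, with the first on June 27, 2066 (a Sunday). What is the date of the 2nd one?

The 2nd occurrence is 1 interval after the first: 1 × 28 = 28 days after June 27, 2066.
June has 30 days — 3 days to the end of June leaves 25.
25 days into July → July 25, 2066.

July 25, 2066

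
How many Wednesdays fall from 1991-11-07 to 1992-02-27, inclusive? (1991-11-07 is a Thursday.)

1991-11-07 is a Thursday; the first Wednesday on or after it is 1991-11-13 (6 days later).
From 1991-11-13 to 1992-02-27: 17 + 31 + 31 + 27 = 106 days (rest of November, December, January, February).
106 ÷ 7 = 15 full weeks with remainder 1, so 15 more Wednesdays after the first → 16.

16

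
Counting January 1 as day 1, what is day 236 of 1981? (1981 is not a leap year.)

January has 31 days (236 − 31 = 205 remain).
February has 28 days (205 − 28 = 177 remain).
March has 31 days (177 − 31 = 146 remain).
April has 30 days (146 − 30 = 116 remain).
May has 31 days (116 − 31 = 85 remain).
June has 30 days (85 − 30 = 55 remain).
July has 31 days (55 − 31 = 24 remain).
24 into August → August 24.

August 24, 1981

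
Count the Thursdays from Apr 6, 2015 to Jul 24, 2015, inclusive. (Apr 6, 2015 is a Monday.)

Apr 6, 2015 is a Monday; the first Thursday on or after it is Apr 9, 2015 (3 days later).
From Apr 9, 2015 to Jul 24, 2015: 21 + 31 + 30 + 24 = 106 days (rest of Apr, May, Jun, Jul).
106 ÷ 7 = 15 full weeks with remainder 1, so 15 more Thursdays after the first → 16.

16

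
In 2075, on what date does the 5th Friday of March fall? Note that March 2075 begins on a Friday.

March 29, 2075

March 2075 begins on a Friday, so the first Friday is March 1.
The 5th Friday is 4 weeks later: 1 + 28 = 29.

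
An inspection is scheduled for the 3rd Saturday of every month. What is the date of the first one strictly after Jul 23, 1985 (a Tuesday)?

Aug 17, 1985

Jul 1985 starts on a Monday; its first Saturday is the 6th, so the 3rd Saturday is the 20th — Jul 20, 1985.
That is not after Jul 23, 1985, so look at Aug 1985.
Aug 1985 starts on a Thursday; its first Saturday is the 3rd, so the 3rd Saturday is the 17th — Aug 17, 1985.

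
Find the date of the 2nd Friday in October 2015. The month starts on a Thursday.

2015-10-09

October 2015 begins on a Thursday, so the first Friday is October 2 (1 day later).
The 2nd Friday is 1 weeks later: 2 + 7 = 9.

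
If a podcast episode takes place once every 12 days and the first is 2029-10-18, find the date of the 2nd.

2029-10-30

The 2nd occurrence is 1 interval after the first: 1 × 12 = 12 days after 2029-10-18.
12 days later is 2029-10-30.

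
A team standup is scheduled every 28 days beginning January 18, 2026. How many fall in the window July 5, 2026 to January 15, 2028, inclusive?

20

Occurrences land 28·i days after January 18, 2026 for i = 0, 1, 2, …
July 5, 2026 is 168 days after the start; 168 ÷ 28 = 6 remainder 0. First occurrence in the window: #7 on July 5, 2026 (6×28 = 168 days in).
January 15, 2028 is 727 days after the start; 727 ÷ 28 = 25 remainder 27. Last occurrence in the window: #26 on December 19, 2027.
Occurrences #7 through #26: 20 in total.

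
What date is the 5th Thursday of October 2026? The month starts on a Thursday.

October 2026 begins on a Thursday, so the first Thursday is October 1.
The 5th Thursday is 4 weeks later: 1 + 28 = 29.

October 29, 2026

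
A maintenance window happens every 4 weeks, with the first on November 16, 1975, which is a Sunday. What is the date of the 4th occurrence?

February 8, 1976

The 4th occurrence is 3 intervals after the first: 3 × 28 = 84 days after November 16, 1975.
November has 30 days — 14 days to the end of November leaves 70.
December has 31 days (39 left).
January has 31 days (8 left).
8 days into February → February 8, 1976.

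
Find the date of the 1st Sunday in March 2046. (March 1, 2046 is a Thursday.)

March 4, 2046

March 2046 begins on a Thursday, so the first Sunday is March 4 (3 days later).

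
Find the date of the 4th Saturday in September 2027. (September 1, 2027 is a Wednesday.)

September 2027 begins on a Wednesday, so the first Saturday is September 4 (3 days later).
The 4th Saturday is 3 weeks later: 4 + 21 = 25.

September 25, 2027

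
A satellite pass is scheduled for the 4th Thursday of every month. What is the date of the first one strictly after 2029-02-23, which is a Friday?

2029-03-22

February 2029 starts on a Thursday; its first Thursday is the 1st, so the 4th Thursday is the 22nd — 2029-02-22.
That is not after 2029-02-23, so look at March 2029.
March 2029 starts on a Thursday; its first Thursday is the 1st, so the 4th Thursday is the 22nd — 2029-03-22.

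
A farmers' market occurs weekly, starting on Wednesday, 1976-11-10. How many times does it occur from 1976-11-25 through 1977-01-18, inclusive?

Occurrences land 7·i days after 1976-11-10 for i = 0, 1, 2, …
1976-11-25 is 15 days after the start; 15 ÷ 7 = 2 remainder 1; since the remainder is 1, round up to i = 3. First occurrence in the window: #4 on 1976-12-01 (3×7 = 21 days in).
1977-01-18 is 69 days after the start; 69 ÷ 7 = 9 remainder 6. Last occurrence in the window: #10 on 1977-01-12.
Occurrences #4 through #10: 7 in total.

7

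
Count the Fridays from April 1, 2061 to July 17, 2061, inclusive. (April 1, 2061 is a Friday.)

April 1, 2061 is a Friday; the first Friday on or after it is April 1, 2061.
From April 1, 2061 to July 17, 2061: 29 + 31 + 30 + 17 = 107 days (rest of April, May, June, July).
107 ÷ 7 = 15 full weeks with remainder 2, so 15 more Fridays after the first → 16.

16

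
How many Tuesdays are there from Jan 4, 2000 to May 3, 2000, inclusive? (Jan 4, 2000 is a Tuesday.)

Jan 4, 2000 is a Tuesday; the first Tuesday on or after it is Jan 4, 2000.
From Jan 4, 2000 to May 3, 2000: 27 + 29 + 31 + 30 + 3 = 120 days (rest of Jan, Feb, Mar, Apr, May).
120 ÷ 7 = 17 full weeks with remainder 1, so 17 more Tuesdays after the first → 18.

18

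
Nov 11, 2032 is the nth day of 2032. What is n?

316

Days in months before Nov: 31 + 29 + 31 + 30 + 31 + 30 + 31 + 31 + 30 + 31 = 305.
Plus 11 days into Nov → day 316.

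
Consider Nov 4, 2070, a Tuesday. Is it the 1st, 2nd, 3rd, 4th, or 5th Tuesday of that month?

1st

Day 4 falls in week ⌈4/7⌉ of the month.
Days 1–7 hold the 1st Tuesday, 8–14 the 2nd, 15–21 the 3rd, 22–28 the 4th, 29–31 the 5th.
4 is in the range for the 1st.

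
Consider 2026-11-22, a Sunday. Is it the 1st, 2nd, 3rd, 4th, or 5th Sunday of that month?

4th

Day 22 falls in week ⌈22/7⌉ of the month.
Days 1–7 hold the 1st Sunday, 8–14 the 2nd, 15–21 the 3rd, 22–28 the 4th, 29–31 the 5th.
22 is in the range for the 4th.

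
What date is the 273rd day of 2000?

January has 31 days (273 − 31 = 242 remain).
February has 29 days (242 − 29 = 213 remain).
March has 31 days (213 − 31 = 182 remain).
April has 30 days (182 − 30 = 152 remain).
May has 31 days (152 − 31 = 121 remain).
June has 30 days (121 − 30 = 91 remain).
July has 31 days (91 − 31 = 60 remain).
August has 31 days (60 − 31 = 29 remain).
29 into September → September 29.

29 September 2000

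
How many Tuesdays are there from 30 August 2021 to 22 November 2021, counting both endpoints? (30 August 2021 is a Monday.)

30 August 2021 is a Monday; the first Tuesday on or after it is 31 August 2021 (1 day later).
From 31 August 2021 to 22 November 2021: 0 + 30 + 31 + 22 = 83 days (rest of August, September, October, November).
83 ÷ 7 = 11 full weeks with remainder 6, so 11 more Tuesdays after the first → 12.

12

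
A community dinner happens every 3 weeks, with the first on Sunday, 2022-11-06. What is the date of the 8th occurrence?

2023-04-02

The 8th occurrence is 7 intervals after the first: 7 × 21 = 147 days after 2022-11-06.
November has 30 days — 24 days to the end of November leaves 123.
December has 31 days (92 left).
January has 31 days (61 left).
February has 28 days (33 left).
March has 31 days (2 left).
2 days into April → 2023-04-02.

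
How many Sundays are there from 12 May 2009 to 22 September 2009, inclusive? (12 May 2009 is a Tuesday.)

12 May 2009 is a Tuesday; the first Sunday on or after it is 17 May 2009 (5 days later).
From 17 May 2009 to 22 September 2009: 14 + 30 + 31 + 31 + 22 = 128 days (rest of May, June, July, August, September).
128 ÷ 7 = 18 full weeks with remainder 2, so 18 more Sundays after the first → 19.

19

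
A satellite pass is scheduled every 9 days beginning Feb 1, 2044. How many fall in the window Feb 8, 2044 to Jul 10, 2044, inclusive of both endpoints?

17

Occurrences land 9·i days after Feb 1, 2044 for i = 0, 1, 2, …
Feb 8, 2044 is 7 days after the start; 7 ÷ 9 = 0 remainder 7; since the remainder is 7, round up to i = 1. First occurrence in the window: #2 on Feb 10, 2044 (1×9 = 9 days in).
Jul 10, 2044 is 160 days after the start; 160 ÷ 9 = 17 remainder 7. Last occurrence in the window: #18 on Jul 3, 2044.
Occurrences #2 through #18: 17 in total.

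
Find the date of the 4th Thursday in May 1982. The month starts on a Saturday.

May 27, 1982

May 1982 begins on a Saturday, so the first Thursday is May 6 (5 days later).
The 4th Thursday is 3 weeks later: 6 + 21 = 27.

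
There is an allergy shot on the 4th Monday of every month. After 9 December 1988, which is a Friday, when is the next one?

December 1988 starts on a Thursday; its first Monday is the 5th, so the 4th Monday is the 26th — 26 December 1988.
26 December 1988 is after 9 December 1988, so that is the next one.

26 December 1988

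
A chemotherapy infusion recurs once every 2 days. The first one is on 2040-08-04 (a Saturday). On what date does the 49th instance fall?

The 49th occurrence is 48 intervals after the first: 48 × 2 = 96 days after 2040-08-04.
August has 31 days — 27 days to the end of August leaves 69.
September has 30 days (39 left).
October has 31 days (8 left).
8 days into November → 2040-11-08.

2040-11-08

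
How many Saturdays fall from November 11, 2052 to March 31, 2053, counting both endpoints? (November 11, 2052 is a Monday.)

20

November 11, 2052 is a Monday; the first Saturday on or after it is November 16, 2052 (5 days later).
From November 16, 2052 to March 31, 2053: 14 + 31 + 31 + 28 + 31 = 135 days (rest of November, December, January, February, March).
135 ÷ 7 = 19 full weeks with remainder 2, so 19 more Saturdays after the first → 20.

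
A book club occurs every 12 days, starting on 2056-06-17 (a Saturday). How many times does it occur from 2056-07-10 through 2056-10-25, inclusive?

9

Occurrences land 12·i days after 2056-06-17 for i = 0, 1, 2, …
2056-07-10 is 23 days after the start; 23 ÷ 12 = 1 remainder 11; since the remainder is 11, round up to i = 2. First occurrence in the window: #3 on 2056-07-11 (2×12 = 24 days in).
2056-10-25 is 130 days after the start; 130 ÷ 12 = 10 remainder 10. Last occurrence in the window: #11 on 2056-10-15.
Occurrences #3 through #11: 9 in total.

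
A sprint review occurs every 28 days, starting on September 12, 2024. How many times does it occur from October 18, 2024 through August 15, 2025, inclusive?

11

Occurrences land 28·i days after September 12, 2024 for i = 0, 1, 2, …
October 18, 2024 is 36 days after the start; 36 ÷ 28 = 1 remainder 8; since the remainder is 8, round up to i = 2. First occurrence in the window: #3 on November 7, 2024 (2×28 = 56 days in).
August 15, 2025 is 337 days after the start; 337 ÷ 28 = 12 remainder 1. Last occurrence in the window: #13 on August 14, 2025.
Occurrences #3 through #13: 11 in total.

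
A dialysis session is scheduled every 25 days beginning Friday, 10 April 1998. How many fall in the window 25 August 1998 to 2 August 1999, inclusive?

Occurrences land 25·i days after 10 April 1998 for i = 0, 1, 2, …
25 August 1998 is 137 days after the start; 137 ÷ 25 = 5 remainder 12; since the remainder is 12, round up to i = 6. First occurrence in the window: #7 on 7 September 1998 (6×25 = 150 days in).
2 August 1999 is 479 days after the start; 479 ÷ 25 = 19 remainder 4. Last occurrence in the window: #20 on 29 July 1999.
Occurrences #7 through #20: 14 in total.

14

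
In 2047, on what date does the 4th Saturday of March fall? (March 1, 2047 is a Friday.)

2047-03-23

March 2047 begins on a Friday, so the first Saturday is March 2 (1 day later).
The 4th Saturday is 3 weeks later: 2 + 21 = 23.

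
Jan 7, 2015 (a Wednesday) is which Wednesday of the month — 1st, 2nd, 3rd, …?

1st

Day 7 falls in week ⌈7/7⌉ of the month.
Days 1–7 hold the 1st Wednesday, 8–14 the 2nd, 15–21 the 3rd, 22–28 the 4th, 29–31 the 5th.
7 is in the range for the 1st.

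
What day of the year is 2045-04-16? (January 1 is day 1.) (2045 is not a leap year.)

106

Days in months before April: 31 + 28 + 31 = 90.
Plus 16 days into April → day 106.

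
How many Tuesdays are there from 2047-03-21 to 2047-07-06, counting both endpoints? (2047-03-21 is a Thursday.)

15

2047-03-21 is a Thursday; the first Tuesday on or after it is 2047-03-26 (5 days later).
From 2047-03-26 to 2047-07-06: 5 + 30 + 31 + 30 + 6 = 102 days (rest of March, April, May, June, July).
102 ÷ 7 = 14 full weeks with remainder 4, so 14 more Tuesdays after the first → 15.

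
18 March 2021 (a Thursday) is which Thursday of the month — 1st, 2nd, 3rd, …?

3rd

Day 18 falls in week ⌈18/7⌉ of the month.
Days 1–7 hold the 1st Thursday, 8–14 the 2nd, 15–21 the 3rd, 22–28 the 4th, 29–31 the 5th.
18 is in the range for the 3rd.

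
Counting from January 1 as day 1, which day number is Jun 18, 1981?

169

Days in months before Jun: 31 + 28 + 31 + 30 + 31 = 151.
Plus 18 days into Jun → day 169.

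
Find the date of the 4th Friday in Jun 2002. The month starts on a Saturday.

Jun 28, 2002

Jun 2002 begins on a Saturday, so the first Friday is Jun 7 (6 days later).
The 4th Friday is 3 weeks later: 7 + 21 = 28.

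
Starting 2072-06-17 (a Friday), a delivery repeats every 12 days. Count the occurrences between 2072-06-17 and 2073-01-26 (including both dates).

19

Occurrences land 12·i days after 2072-06-17 for i = 0, 1, 2, …
The window opens on the start date, so the first occurrence inside is #1 on 2072-06-17.
2073-01-26 is 223 days after the start; 223 ÷ 12 = 18 remainder 7. Last occurrence in the window: #19 on 2073-01-19.
Occurrences #1 through #19: 19 in total.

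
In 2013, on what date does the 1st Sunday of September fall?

September 2013 begins on a Sunday, so the first Sunday is September 1.

1 September 2013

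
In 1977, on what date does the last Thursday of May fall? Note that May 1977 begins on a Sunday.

May 26, 1977

May 1977 begins on a Sunday, so the first Thursday is May 5 (4 days later).
May 1977 has 31 days. Adding weeks: 5, 12, 19, 26 — the last one ≤ 31 is the 26th.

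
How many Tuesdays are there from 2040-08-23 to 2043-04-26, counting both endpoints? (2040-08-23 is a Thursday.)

2040-08-23 is a Thursday; the first Tuesday on or after it is 2040-08-28 (5 days later).
From 2040-08-28 to 2043-04-26: 125 + 365 + 365 + 116 = 971 days (rest of 2040, 2041, 2042, to 2043-04-26 in 2043).
971 ÷ 7 = 138 full weeks with remainder 5, so 138 more Tuesdays after the first → 139.

139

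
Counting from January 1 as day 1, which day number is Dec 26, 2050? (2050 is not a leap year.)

360

Days in months before Dec: 31 + 28 + 31 + 30 + 31 + 30 + 31 + 31 + 30 + 31 + 30 = 334.
Plus 26 days into Dec → day 360.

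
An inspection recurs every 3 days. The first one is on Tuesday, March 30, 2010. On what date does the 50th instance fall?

The 50th occurrence is 49 intervals after the first: 49 × 3 = 147 days after March 30, 2010.
March has 31 days — 1 day to the end of March leaves 146.
April has 30 days (116 left).
May has 31 days (85 left).
June has 30 days (55 left).
July has 31 days (24 left).
24 days into August → August 24, 2010.

August 24, 2010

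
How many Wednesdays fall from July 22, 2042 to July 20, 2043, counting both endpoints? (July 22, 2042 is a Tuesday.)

July 22, 2042 is a Tuesday; the first Wednesday on or after it is July 23, 2042 (1 day later).
From July 23, 2042 to July 20, 2043: 161 + 201 = 362 days (rest of 2042, to July 20, 2043 in 2043).
362 ÷ 7 = 51 full weeks with remainder 5, so 51 more Wednesdays after the first → 52.

52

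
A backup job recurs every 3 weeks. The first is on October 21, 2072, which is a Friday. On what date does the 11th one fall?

The 11th occurrence is 10 intervals after the first: 10 × 21 = 210 days after October 21, 2072.
October has 31 days — 10 days to the end of October leaves 200.
November has 30 days (170 left).
December has 31 days (139 left).
January has 31 days (108 left).
February has 28 days (80 left).
March has 31 days (49 left).
April has 30 days (19 left).
19 days into May → May 19, 2073.

May 19, 2073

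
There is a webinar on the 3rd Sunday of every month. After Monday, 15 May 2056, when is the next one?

21 May 2056

May 2056 starts on a Monday; its first Sunday is the 7th, so the 3rd Sunday is the 21st — 21 May 2056.
21 May 2056 is after 15 May 2056, so that is the next one.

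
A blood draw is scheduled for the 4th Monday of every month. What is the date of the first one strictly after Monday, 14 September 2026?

28 September 2026

September 2026 starts on a Tuesday; its first Monday is the 7th, so the 4th Monday is the 28th — 28 September 2026.
28 September 2026 is after 14 September 2026, so that is the next one.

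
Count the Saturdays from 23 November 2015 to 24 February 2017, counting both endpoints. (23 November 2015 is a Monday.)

23 November 2015 is a Monday; the first Saturday on or after it is 28 November 2015 (5 days later).
From 28 November 2015 to 24 February 2017: 33 + 366 + 55 = 454 days (rest of 2015, 2016, to 24 February 2017 in 2017).
454 ÷ 7 = 64 full weeks with remainder 6, so 64 more Saturdays after the first → 65.

65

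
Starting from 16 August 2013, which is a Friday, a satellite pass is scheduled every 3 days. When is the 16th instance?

30 September 2013

The 16th occurrence is 15 intervals after the first: 15 × 3 = 45 days after 16 August 2013.
August has 31 days — 15 days to the end of August leaves 30.
30 days into September → 30 September 2013.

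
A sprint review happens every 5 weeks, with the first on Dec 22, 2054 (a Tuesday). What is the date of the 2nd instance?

The 2nd occurrence is 1 interval after the first: 1 × 35 = 35 days after Dec 22, 2054.
Dec has 31 days — 9 days to the end of Dec leaves 26.
26 days into Jan → Jan 26, 2055.

Jan 26, 2055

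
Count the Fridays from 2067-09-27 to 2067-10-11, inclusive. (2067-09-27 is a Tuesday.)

2

2067-09-27 is a Tuesday; the first Friday on or after it is 2067-09-30 (3 days later).
From 2067-09-30 to 2067-10-11: 0 + 11 = 11 days (rest of September, October).
11 ÷ 7 = 1 full weeks with remainder 4, so 1 more Fridays after the first → 2.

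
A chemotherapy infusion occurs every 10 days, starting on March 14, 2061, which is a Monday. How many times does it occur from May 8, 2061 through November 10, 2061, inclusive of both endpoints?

Occurrences land 10·i days after March 14, 2061 for i = 0, 1, 2, …
May 8, 2061 is 55 days after the start; 55 ÷ 10 = 5 remainder 5; since the remainder is 5, round up to i = 6. First occurrence in the window: #7 on May 13, 2061 (6×10 = 60 days in).
November 10, 2061 is 241 days after the start; 241 ÷ 10 = 24 remainder 1. Last occurrence in the window: #25 on November 9, 2061.
Occurrences #7 through #25: 19 in total.

19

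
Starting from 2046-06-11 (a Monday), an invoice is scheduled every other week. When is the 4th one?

2046-07-23

The 4th occurrence is 3 intervals after the first: 3 × 14 = 42 days after 2046-06-11.
June has 30 days — 19 days to the end of June leaves 23.
23 days into July → 2046-07-23.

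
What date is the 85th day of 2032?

January has 31 days (85 − 31 = 54 remain).
February has 29 days (54 − 29 = 25 remain).
25 into March → March 25.

March 25, 2032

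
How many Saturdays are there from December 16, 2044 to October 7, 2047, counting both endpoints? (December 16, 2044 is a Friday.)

December 16, 2044 is a Friday; the first Saturday on or after it is December 17, 2044 (1 day later).
From December 17, 2044 to October 7, 2047: 14 + 365 + 365 + 280 = 1024 days (rest of 2044, 2045, 2046, to October 7, 2047 in 2047).
1024 ÷ 7 = 146 full weeks with remainder 2, so 146 more Saturdays after the first → 147.

147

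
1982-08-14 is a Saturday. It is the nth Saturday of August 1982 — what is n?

Day 14 falls in week ⌈14/7⌉ of the month.
Days 1–7 hold the 1st Saturday, 8–14 the 2nd, 15–21 the 3rd, 22–28 the 4th, 29–31 the 5th.
14 is in the range for the 2nd.

2nd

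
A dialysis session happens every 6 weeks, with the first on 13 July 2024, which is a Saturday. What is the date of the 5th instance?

The 5th occurrence is 4 intervals after the first: 4 × 42 = 168 days after 13 July 2024.
July has 31 days — 18 days to the end of July leaves 150.
August has 31 days (119 left).
September has 30 days (89 left).
October has 31 days (58 left).
November has 30 days (28 left).
28 days into December → 28 December 2024.

28 December 2024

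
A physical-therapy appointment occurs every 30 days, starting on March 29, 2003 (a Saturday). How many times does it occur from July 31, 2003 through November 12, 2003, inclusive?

Occurrences land 30·i days after March 29, 2003 for i = 0, 1, 2, …
July 31, 2003 is 124 days after the start; 124 ÷ 30 = 4 remainder 4; since the remainder is 4, round up to i = 5. First occurrence in the window: #6 on August 26, 2003 (5×30 = 150 days in).
November 12, 2003 is 228 days after the start; 228 ÷ 30 = 7 remainder 18. Last occurrence in the window: #8 on October 25, 2003.
Occurrences #6 through #8: 3 in total.

3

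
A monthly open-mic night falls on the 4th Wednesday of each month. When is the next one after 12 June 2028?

28 June 2028

June 2028 starts on a Thursday; its first Wednesday is the 7th, so the 4th Wednesday is the 28th — 28 June 2028.
28 June 2028 is after 12 June 2028, so that is the next one.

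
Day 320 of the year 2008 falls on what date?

Nov 15, 2008

Jan has 31 days (320 − 31 = 289 remain).
Feb has 29 days (289 − 29 = 260 remain).
Mar has 31 days (260 − 31 = 229 remain).
Apr has 30 days (229 − 30 = 199 remain).
May has 31 days (199 − 31 = 168 remain).
Jun has 30 days (168 − 30 = 138 remain).
Jul has 31 days (138 − 31 = 107 remain).
Aug has 31 days (107 − 31 = 76 remain).
Sep has 30 days (76 − 30 = 46 remain).
Oct has 31 days (46 − 31 = 15 remain).
15 into Nov → Nov 15.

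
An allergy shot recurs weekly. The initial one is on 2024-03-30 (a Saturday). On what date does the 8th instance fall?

The 8th occurrence is 7 intervals after the first: 7 × 7 = 49 days after 2024-03-30.
March has 31 days — 1 day to the end of March leaves 48.
April has 30 days (18 left).
18 days into May → 2024-05-18.

2024-05-18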